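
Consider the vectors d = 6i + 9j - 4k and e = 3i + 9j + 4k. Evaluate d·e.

83

d · e = 6·3 + 9·9 + (-4)·4 = 18 + 81 - 16 = 83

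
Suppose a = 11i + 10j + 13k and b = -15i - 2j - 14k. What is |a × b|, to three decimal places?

i: 10·(-14) - 13·(-2) = -140 - (-26) = -114
j: 13·(-15) - 11·(-14) = -195 - (-154) = -41
k: 11·(-2) - 10·(-15) = -22 - (-150) = 128
a × b = (-114, -41, 128)
|a × b| = √((-114)² + (-41)² + 128²) = √31061 ≈ 176.2413

176.241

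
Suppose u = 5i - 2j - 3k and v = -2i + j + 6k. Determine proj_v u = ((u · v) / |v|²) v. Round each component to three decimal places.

u · v = 5·(-2) + (-2)·1 + (-3)·6 = -10 - 2 - 18 = -30
|v|² = 4 + 1 + 36 = 41
proj_v u = (-30/41) · (-2, 1, 6) ≈ (1.463, -0.732, -4.390)

(1.463, -0.732, -4.390)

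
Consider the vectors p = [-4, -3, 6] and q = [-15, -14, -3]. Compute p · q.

p · q = (-4)·(-15) + (-3)·(-14) + 6·(-3) = 60 + 42 - 18 = 84

84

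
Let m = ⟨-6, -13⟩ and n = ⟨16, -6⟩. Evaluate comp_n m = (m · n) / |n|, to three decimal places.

-1.053

m · n = (-6)·16 + (-13)·(-6) = -96 + 78 = -18
|n| = √(256 + 36) = √292 ≈ 17.0880
comp_n m = -18 / √292 ≈ -1.053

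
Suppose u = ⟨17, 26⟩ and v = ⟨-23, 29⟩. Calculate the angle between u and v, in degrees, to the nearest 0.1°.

71.6

u · v = 17·(-23) + 26·29 = -391 + 754 = 363
|u|² = 289 + 676 = 965,  |u| = √965 ≈ 31.064449
|v|² = 529 + 841 = 1370,  |v| = √1370 ≈ 37.013511
cos θ = 363 / (31.064449 · 37.013511) ≈ 0.31571
θ = arccos(0.31571) ≈ 71.6°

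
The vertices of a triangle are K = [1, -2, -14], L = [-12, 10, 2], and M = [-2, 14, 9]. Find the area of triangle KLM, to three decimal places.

KL = (-13, 12, 16),  KM = (-3, 16, 23)
i: 12·23 - 16·16 = 276 - 256 = 20
j: 16·(-3) - (-13)·23 = -48 - (-299) = 251
k: (-13)·16 - 12·(-3) = -208 - (-36) = -172
KL × KM = (20, 251, -172)
|KL × KM| = √92985 ≈ 304.9344
area = ½ · 304.9344 ≈ 152.467

152.467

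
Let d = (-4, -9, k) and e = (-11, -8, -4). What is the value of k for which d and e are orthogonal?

d · e = (-4)·(-11) + (-9)·(-8) + k·(-4) = 116 - 4k
Set equal to 0: -4k = -116, so k = 29.

29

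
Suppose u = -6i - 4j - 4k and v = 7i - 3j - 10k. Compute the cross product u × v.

(28, -88, 46)

i: (-4)·(-10) - (-4)·(-3) = 40 - 12 = 28
j: (-4)·7 - (-6)·(-10) = -28 - 60 = -88
k: (-6)·(-3) - (-4)·7 = 18 - (-28) = 46
u × v = (28, -88, 46)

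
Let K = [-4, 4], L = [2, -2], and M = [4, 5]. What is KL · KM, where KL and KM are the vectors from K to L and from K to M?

KL = L − K = (6, -6)
KM = M − K = (8, 1)
KL · KM = 6·8 + (-6)·1 = 48 - 6 = 42

42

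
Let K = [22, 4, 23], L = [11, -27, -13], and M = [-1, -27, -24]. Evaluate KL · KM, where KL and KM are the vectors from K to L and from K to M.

2906

KL = L − K = (-11, -31, -36)
KM = M − K = (-23, -31, -47)
KL · KM = (-11)·(-23) + (-31)·(-31) + (-36)·(-47) = 253 + 961 + 1692 = 2906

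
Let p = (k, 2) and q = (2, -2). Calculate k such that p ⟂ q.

p · q = k·2 + 2·(-2) = -4 + 2k
Set equal to 0: 2k = 4, so k = 2.

2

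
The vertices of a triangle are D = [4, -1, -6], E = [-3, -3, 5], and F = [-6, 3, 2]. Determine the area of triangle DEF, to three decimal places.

46.957

DE = (-7, -2, 11),  DF = (-10, 4, 8)
i: (-2)·8 - 11·4 = -16 - 44 = -60
j: 11·(-10) - (-7)·8 = -110 - (-56) = -54
k: (-7)·4 - (-2)·(-10) = -28 - 20 = -48
DE × DF = (-60, -54, -48)
|DE × DF| = √8820 ≈ 93.9149
area = ½ · 93.9149 ≈ 46.957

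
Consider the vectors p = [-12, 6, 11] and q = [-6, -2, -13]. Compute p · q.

-83

p · q = (-12)·(-6) + 6·(-2) + 11·(-13) = 72 - 12 - 143 = -83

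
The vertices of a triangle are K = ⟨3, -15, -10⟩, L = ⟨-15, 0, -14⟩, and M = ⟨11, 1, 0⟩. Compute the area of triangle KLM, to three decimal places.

KL = (-18, 15, -4),  KM = (8, 16, 10)
i: 15·10 - (-4)·16 = 150 - (-64) = 214
j: (-4)·8 - (-18)·10 = -32 - (-180) = 148
k: (-18)·16 - 15·8 = -288 - 120 = -408
KL × KM = (214, 148, -408)
|KL × KM| = √234164 ≈ 483.9049
area = ½ · 483.9049 ≈ 241.952

241.952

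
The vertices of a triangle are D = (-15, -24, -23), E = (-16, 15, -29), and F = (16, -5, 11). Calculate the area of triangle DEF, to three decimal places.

DE = (-1, 39, -6),  DF = (31, 19, 34)
i: 39·34 - (-6)·19 = 1326 - (-114) = 1440
j: (-6)·31 - (-1)·34 = -186 - (-34) = -152
k: (-1)·19 - 39·31 = -19 - 1209 = -1228
DE × DF = (1440, -152, -1228)
|DE × DF| = √3604688 ≈ 1898.6016
area = ½ · 1898.6016 ≈ 949.301

949.301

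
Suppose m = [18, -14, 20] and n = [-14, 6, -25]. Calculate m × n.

(230, 170, -88)

i: (-14)·(-25) - 20·6 = 350 - 120 = 230
j: 20·(-14) - 18·(-25) = -280 - (-450) = 170
k: 18·6 - (-14)·(-14) = 108 - 196 = -88
m × n = (230, 170, -88)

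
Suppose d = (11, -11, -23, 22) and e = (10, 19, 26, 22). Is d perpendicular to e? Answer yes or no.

d · e = 11·10 + (-11)·19 + (-23)·26 + 22·22 = 110 - 209 - 598 + 484 = -213
Nonzero, so the vectors are not orthogonal.

no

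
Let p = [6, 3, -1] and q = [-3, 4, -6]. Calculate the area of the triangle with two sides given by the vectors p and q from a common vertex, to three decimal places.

i: 3·(-6) - (-1)·4 = -18 - (-4) = -14
j: (-1)·(-3) - 6·(-6) = 3 - (-36) = 39
k: 6·4 - 3·(-3) = 24 - (-9) = 33
p × q = (-14, 39, 33)
|p × q| = √((-14)² + 39² + 33²) = √2806 ≈ 52.9717
area = ½ · 52.9717 ≈ 26.486

26.486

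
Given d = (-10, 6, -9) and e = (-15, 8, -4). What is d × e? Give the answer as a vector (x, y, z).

i: 6·(-4) - (-9)·8 = -24 - (-72) = 48
j: (-9)·(-15) - (-10)·(-4) = 135 - 40 = 95
k: (-10)·8 - 6·(-15) = -80 - (-90) = 10
d × e = (48, 95, 10)

(48, 95, 10)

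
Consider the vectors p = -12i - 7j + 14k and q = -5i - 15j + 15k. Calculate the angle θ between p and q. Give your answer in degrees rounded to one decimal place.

29.3

p · q = (-12)·(-5) + (-7)·(-15) + 14·15 = 60 + 105 + 210 = 375
|p|² = 144 + 49 + 196 = 389,  |p| = √389 ≈ 19.723083
|q|² = 25 + 225 + 225 = 475,  |q| = √475 ≈ 21.794495
cos θ = 375 / (19.723083 · 21.794495) ≈ 0.87239
θ = arccos(0.87239) ≈ 29.3°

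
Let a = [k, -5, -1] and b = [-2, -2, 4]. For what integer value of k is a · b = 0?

a · b = k·(-2) + (-5)·(-2) + (-1)·4 = 6 - 2k
Set equal to 0: -2k = -6, so k = 3.

3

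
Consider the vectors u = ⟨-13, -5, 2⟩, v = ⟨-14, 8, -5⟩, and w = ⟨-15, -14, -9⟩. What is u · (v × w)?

v × w:
i: 8·(-9) - (-5)·(-14) = -72 - 70 = -142
j: (-5)·(-15) - (-14)·(-9) = 75 - 126 = -51
k: (-14)·(-14) - 8·(-15) = 196 - (-120) = 316
v × w = (-142, -51, 316)
u · (v × w) = (-13)·(-142) + (-5)·(-51) + 2·316 = 1846 + 255 + 632 = 2733

2733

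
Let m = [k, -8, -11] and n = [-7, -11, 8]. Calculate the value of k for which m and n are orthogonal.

m · n = k·(-7) + (-8)·(-11) + (-11)·8 = 0 - 7k
Set equal to 0: -7k = 0, so k = 0.

0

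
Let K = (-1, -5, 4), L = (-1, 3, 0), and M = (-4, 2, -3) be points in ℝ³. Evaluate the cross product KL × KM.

KL = (0, 8, -4)
KM = (-3, 7, -7)
i: 8·(-7) - (-4)·7 = -56 - (-28) = -28
j: (-4)·(-3) - 0·(-7) = 12 - 0 = 12
k: 0·7 - 8·(-3) = 0 - (-24) = 24
KL × KM = (-28, 12, 24)

(-28, 12, 24)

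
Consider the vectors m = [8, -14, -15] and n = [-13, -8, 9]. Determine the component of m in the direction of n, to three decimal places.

m · n = 8·(-13) + (-14)·(-8) + (-15)·9 = -104 + 112 - 135 = -127
|n| = √(169 + 64 + 81) = √314 ≈ 17.7200
comp_n m = -127 / √314 ≈ -7.167

-7.167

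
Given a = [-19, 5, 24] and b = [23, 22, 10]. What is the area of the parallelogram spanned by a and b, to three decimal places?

i: 5·10 - 24·22 = 50 - 528 = -478
j: 24·23 - (-19)·10 = 552 - (-190) = 742
k: (-19)·22 - 5·23 = -418 - 115 = -533
a × b = (-478, 742, -533)
|a × b| = √((-478)² + 742² + (-533)²) = √1063137 ≈ 1031.0854

1031.085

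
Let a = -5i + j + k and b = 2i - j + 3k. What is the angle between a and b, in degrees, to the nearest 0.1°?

a · b = (-5)·2 + 1·(-1) + 1·3 = -10 - 1 + 3 = -8
|a|² = 25 + 1 + 1 = 27,  |a| = √27 ≈ 5.196152
|b|² = 4 + 1 + 9 = 14,  |b| = √14 ≈ 3.741657
cos θ = -8 / (5.196152 · 3.741657) ≈ -0.41148
θ = arccos(-0.41148) ≈ 114.3°

114.3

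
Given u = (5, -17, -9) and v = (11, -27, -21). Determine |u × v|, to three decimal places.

125.443

i: (-17)·(-21) - (-9)·(-27) = 357 - 243 = 114
j: (-9)·11 - 5·(-21) = -99 - (-105) = 6
k: 5·(-27) - (-17)·11 = -135 - (-187) = 52
u × v = (114, 6, 52)
|u × v| = √(114² + 6² + 52²) = √15736 ≈ 125.4432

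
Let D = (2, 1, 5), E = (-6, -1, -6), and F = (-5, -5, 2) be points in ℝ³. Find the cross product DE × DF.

(-60, 53, 34)

DE = (-8, -2, -11)
DF = (-7, -6, -3)
i: (-2)·(-3) - (-11)·(-6) = 6 - 66 = -60
j: (-11)·(-7) - (-8)·(-3) = 77 - 24 = 53
k: (-8)·(-6) - (-2)·(-7) = 48 - 14 = 34
DE × DF = (-60, 53, 34)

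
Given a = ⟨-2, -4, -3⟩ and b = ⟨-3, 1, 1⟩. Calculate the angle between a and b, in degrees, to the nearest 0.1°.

a · b = (-2)·(-3) + (-4)·1 + (-3)·1 = 6 - 4 - 3 = -1
|a|² = 4 + 16 + 9 = 29,  |a| = √29 ≈ 5.385165
|b|² = 9 + 1 + 1 = 11,  |b| = √11 ≈ 3.316625
cos θ = -1 / (5.385165 · 3.316625) ≈ -0.05599
θ = arccos(-0.05599) ≈ 93.2°

93.2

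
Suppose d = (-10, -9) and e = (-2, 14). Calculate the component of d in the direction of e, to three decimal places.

d · e = (-10)·(-2) + (-9)·14 = 20 - 126 = -106
|e| = √(4 + 196) = √200 ≈ 14.1421
comp_e d = -106 / √200 ≈ -7.495

-7.495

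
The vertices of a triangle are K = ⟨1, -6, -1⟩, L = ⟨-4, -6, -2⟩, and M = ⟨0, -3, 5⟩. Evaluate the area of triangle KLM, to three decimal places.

KL = (-5, 0, -1),  KM = (-1, 3, 6)
i: 0·6 - (-1)·3 = 0 - (-3) = 3
j: (-1)·(-1) - (-5)·6 = 1 - (-30) = 31
k: (-5)·3 - 0·(-1) = -15 - 0 = -15
KL × KM = (3, 31, -15)
|KL × KM| = √1195 ≈ 34.5688
area = ½ · 34.5688 ≈ 17.284

17.284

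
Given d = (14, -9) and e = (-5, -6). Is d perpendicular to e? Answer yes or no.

no

d · e = 14·(-5) + (-9)·(-6) = -70 + 54 = -16
Nonzero, so the vectors are not orthogonal.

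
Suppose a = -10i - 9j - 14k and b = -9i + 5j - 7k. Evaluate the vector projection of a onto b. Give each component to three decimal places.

(-8.303, 4.613, -6.458)

a · b = (-10)·(-9) + (-9)·5 + (-14)·(-7) = 90 - 45 + 98 = 143
|b|² = 81 + 25 + 49 = 155
proj_b a = (143/155) · (-9, 5, -7) ≈ (-8.303, 4.613, -6.458)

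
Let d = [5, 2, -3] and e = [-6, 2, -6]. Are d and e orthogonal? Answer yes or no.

d · e = 5·(-6) + 2·2 + (-3)·(-6) = -30 + 4 + 18 = -8
Nonzero, so the vectors are not orthogonal.

no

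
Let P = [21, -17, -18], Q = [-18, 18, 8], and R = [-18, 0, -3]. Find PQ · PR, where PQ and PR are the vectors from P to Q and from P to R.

2506

PQ = Q − P = (-39, 35, 26)
PR = R − P = (-39, 17, 15)
PQ · PR = (-39)·(-39) + 35·17 + 26·15 = 1521 + 595 + 390 = 2506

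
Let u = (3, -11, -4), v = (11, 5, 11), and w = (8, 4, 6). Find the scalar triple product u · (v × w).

v × w:
i: 5·6 - 11·4 = 30 - 44 = -14
j: 11·8 - 11·6 = 88 - 66 = 22
k: 11·4 - 5·8 = 44 - 40 = 4
v × w = (-14, 22, 4)
u · (v × w) = 3·(-14) + (-11)·22 + (-4)·4 = -42 - 242 - 16 = -300

-300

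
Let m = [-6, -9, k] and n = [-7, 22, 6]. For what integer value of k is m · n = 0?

26

m · n = (-6)·(-7) + (-9)·22 + k·6 = -156 + 6k
Set equal to 0: 6k = 156, so k = 26.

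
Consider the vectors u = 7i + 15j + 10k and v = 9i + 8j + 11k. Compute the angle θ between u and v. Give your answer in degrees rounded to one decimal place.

21.7

u · v = 7·9 + 15·8 + 10·11 = 63 + 120 + 110 = 293
|u|² = 49 + 225 + 100 = 374,  |u| = √374 ≈ 19.339080
|v|² = 81 + 64 + 121 = 266,  |v| = √266 ≈ 16.309506
cos θ = 293 / (19.339080 · 16.309506) ≈ 0.92895
θ = arccos(0.92895) ≈ 21.7°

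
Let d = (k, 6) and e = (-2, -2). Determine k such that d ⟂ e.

-6

d · e = k·(-2) + 6·(-2) = -12 - 2k
Set equal to 0: -2k = 12, so k = -6.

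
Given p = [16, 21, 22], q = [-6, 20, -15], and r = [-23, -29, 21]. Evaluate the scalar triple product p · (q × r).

23599

q × r:
i: 20·21 - (-15)·(-29) = 420 - 435 = -15
j: (-15)·(-23) - (-6)·21 = 345 - (-126) = 471
k: (-6)·(-29) - 20·(-23) = 174 - (-460) = 634
q × r = (-15, 471, 634)
p · (q × r) = 16·(-15) + 21·471 + 22·634 = -240 + 9891 + 13948 = 23599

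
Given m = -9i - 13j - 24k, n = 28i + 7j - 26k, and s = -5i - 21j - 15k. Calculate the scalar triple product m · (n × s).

n × s:
i: 7·(-15) - (-26)·(-21) = -105 - 546 = -651
j: (-26)·(-5) - 28·(-15) = 130 - (-420) = 550
k: 28·(-21) - 7·(-5) = -588 - (-35) = -553
n × s = (-651, 550, -553)
m · (n × s) = (-9)·(-651) + (-13)·550 + (-24)·(-553) = 5859 - 7150 + 13272 = 11981

11981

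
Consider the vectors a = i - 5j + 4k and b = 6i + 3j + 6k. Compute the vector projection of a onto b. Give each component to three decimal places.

(1.111, 0.556, 1.111)

a · b = 1·6 + (-5)·3 + 4·6 = 6 - 15 + 24 = 15
|b|² = 36 + 9 + 36 = 81
proj_b a = (15/81) · (6, 3, 6) ≈ (1.111, 0.556, 1.111)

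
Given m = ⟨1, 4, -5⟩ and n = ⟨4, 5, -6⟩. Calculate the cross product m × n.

(1, -14, -11)

i: 4·(-6) - (-5)·5 = -24 - (-25) = 1
j: (-5)·4 - 1·(-6) = -20 - (-6) = -14
k: 1·5 - 4·4 = 5 - 16 = -11
m × n = (1, -14, -11)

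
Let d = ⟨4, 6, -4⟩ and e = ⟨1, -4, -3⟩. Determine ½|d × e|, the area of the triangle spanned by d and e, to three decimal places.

i: 6·(-3) - (-4)·(-4) = -18 - 16 = -34
j: (-4)·1 - 4·(-3) = -4 - (-12) = 8
k: 4·(-4) - 6·1 = -16 - 6 = -22
d × e = (-34, 8, -22)
|d × e| = √((-34)² + 8² + (-22)²) = √1704 ≈ 41.2795
area = ½ · 41.2795 ≈ 20.640

20.640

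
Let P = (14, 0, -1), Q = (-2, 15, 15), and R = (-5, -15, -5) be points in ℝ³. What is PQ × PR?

PQ = (-16, 15, 16)
PR = (-19, -15, -4)
i: 15·(-4) - 16·(-15) = -60 - (-240) = 180
j: 16·(-19) - (-16)·(-4) = -304 - 64 = -368
k: (-16)·(-15) - 15·(-19) = 240 - (-285) = 525
PQ × PR = (180, -368, 525)

(180, -368, 525)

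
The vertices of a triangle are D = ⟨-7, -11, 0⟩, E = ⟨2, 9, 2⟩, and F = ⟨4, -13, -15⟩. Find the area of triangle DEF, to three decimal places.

DE = (9, 20, 2),  DF = (11, -2, -15)
i: 20·(-15) - 2·(-2) = -300 - (-4) = -296
j: 2·11 - 9·(-15) = 22 - (-135) = 157
k: 9·(-2) - 20·11 = -18 - 220 = -238
DE × DF = (-296, 157, -238)
|DE × DF| = √168909 ≈ 410.9854
area = ½ · 410.9854 ≈ 205.493

205.493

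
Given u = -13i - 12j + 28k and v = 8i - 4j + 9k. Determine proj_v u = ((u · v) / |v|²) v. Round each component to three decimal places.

(9.739, -4.870, 10.957)

u · v = (-13)·8 + (-12)·(-4) + 28·9 = -104 + 48 + 252 = 196
|v|² = 64 + 16 + 81 = 161
proj_v u = (196/161) · (8, -4, 9) ≈ (9.739, -4.870, 10.957)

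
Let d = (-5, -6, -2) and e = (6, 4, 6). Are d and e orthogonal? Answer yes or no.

no

d · e = (-5)·6 + (-6)·4 + (-2)·6 = -30 - 24 - 12 = -66
Nonzero, so the vectors are not orthogonal.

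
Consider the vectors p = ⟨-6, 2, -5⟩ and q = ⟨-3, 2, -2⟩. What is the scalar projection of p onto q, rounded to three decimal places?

7.761

p · q = (-6)·(-3) + 2·2 + (-5)·(-2) = 18 + 4 + 10 = 32
|q| = √(9 + 4 + 4) = √17 ≈ 4.1231
comp_q p = 32 / √17 ≈ 7.761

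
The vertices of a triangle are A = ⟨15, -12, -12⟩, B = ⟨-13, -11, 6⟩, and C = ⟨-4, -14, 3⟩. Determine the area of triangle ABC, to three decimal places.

59.812

AB = (-28, 1, 18),  AC = (-19, -2, 15)
i: 1·15 - 18·(-2) = 15 - (-36) = 51
j: 18·(-19) - (-28)·15 = -342 - (-420) = 78
k: (-28)·(-2) - 1·(-19) = 56 - (-19) = 75
AB × AC = (51, 78, 75)
|AB × AC| = √14310 ≈ 119.6244
area = ½ · 119.6244 ≈ 59.812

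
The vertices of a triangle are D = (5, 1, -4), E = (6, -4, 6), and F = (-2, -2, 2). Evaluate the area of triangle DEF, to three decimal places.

DE = (1, -5, 10),  DF = (-7, -3, 6)
i: (-5)·6 - 10·(-3) = -30 - (-30) = 0
j: 10·(-7) - 1·6 = -70 - 6 = -76
k: 1·(-3) - (-5)·(-7) = -3 - 35 = -38
DE × DF = (0, -76, -38)
|DE × DF| = √7220 ≈ 84.9706
area = ½ · 84.9706 ≈ 42.485

42.485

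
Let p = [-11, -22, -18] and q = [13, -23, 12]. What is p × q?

i: (-22)·12 - (-18)·(-23) = -264 - 414 = -678
j: (-18)·13 - (-11)·12 = -234 - (-132) = -102
k: (-11)·(-23) - (-22)·13 = 253 - (-286) = 539
p × q = (-678, -102, 539)

(-678, -102, 539)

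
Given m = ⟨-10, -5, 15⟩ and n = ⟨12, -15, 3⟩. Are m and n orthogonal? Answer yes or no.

yes

m · n = (-10)·12 + (-5)·(-15) + 15·3 = -120 + 75 + 45 = 0
Zero, so the vectors are orthogonal.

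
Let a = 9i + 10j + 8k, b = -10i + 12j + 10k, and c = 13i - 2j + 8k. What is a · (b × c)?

b × c:
i: 12·8 - 10·(-2) = 96 - (-20) = 116
j: 10·13 - (-10)·8 = 130 - (-80) = 210
k: (-10)·(-2) - 12·13 = 20 - 156 = -136
b × c = (116, 210, -136)
a · (b × c) = 9·116 + 10·210 + 8·(-136) = 1044 + 2100 - 1088 = 2056

2056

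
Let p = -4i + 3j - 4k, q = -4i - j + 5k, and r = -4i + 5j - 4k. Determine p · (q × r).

72

q × r:
i: (-1)·(-4) - 5·5 = 4 - 25 = -21
j: 5·(-4) - (-4)·(-4) = -20 - 16 = -36
k: (-4)·5 - (-1)·(-4) = -20 - 4 = -24
q × r = (-21, -36, -24)
p · (q × r) = (-4)·(-21) + 3·(-36) + (-4)·(-24) = 84 - 108 + 96 = 72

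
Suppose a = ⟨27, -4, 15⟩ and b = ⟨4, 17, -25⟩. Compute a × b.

i: (-4)·(-25) - 15·17 = 100 - 255 = -155
j: 15·4 - 27·(-25) = 60 - (-675) = 735
k: 27·17 - (-4)·4 = 459 - (-16) = 475
a × b = (-155, 735, 475)

(-155, 735, 475)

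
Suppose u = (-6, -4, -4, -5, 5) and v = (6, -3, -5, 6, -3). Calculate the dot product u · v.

-49

u · v = (-6)·6 + (-4)·(-3) + (-4)·(-5) + (-5)·6 + 5·(-3) = -36 + 12 + 20 - 30 - 15 = -49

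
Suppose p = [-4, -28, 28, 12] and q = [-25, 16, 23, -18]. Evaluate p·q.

80

p · q = (-4)·(-25) + (-28)·16 + 28·23 + 12·(-18) = 100 - 448 + 644 - 216 = 80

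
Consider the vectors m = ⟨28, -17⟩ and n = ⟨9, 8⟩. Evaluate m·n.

116

m · n = 28·9 + (-17)·8 = 252 - 136 = 116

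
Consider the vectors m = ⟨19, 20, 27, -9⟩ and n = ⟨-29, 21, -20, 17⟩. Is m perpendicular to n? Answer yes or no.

no

m · n = 19·(-29) + 20·21 + 27·(-20) + (-9)·17 = -551 + 420 - 540 - 153 = -824
Nonzero, so the vectors are not orthogonal.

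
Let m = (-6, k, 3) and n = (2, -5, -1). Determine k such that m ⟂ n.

m · n = (-6)·2 + k·(-5) + 3·(-1) = -15 - 5k
Set equal to 0: -5k = 15, so k = -3.

-3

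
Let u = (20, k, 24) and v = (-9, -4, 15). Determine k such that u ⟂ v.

45

u · v = 20·(-9) + k·(-4) + 24·15 = 180 - 4k
Set equal to 0: -4k = -180, so k = 45.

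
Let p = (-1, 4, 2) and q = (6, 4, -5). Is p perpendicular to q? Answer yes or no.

yes

p · q = (-1)·6 + 4·4 + 2·(-5) = -6 + 16 - 10 = 0
Zero, so the vectors are orthogonal.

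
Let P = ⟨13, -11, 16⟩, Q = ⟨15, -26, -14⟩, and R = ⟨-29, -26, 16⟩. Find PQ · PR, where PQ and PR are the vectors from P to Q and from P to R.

141

PQ = Q − P = (2, -15, -30)
PR = R − P = (-42, -15, 0)
PQ · PR = 2·(-42) + (-15)·(-15) + (-30)·0 = -84 + 225 + 0 = 141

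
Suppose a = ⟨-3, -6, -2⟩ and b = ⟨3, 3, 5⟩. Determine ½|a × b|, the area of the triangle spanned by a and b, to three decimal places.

i: (-6)·5 - (-2)·3 = -30 - (-6) = -24
j: (-2)·3 - (-3)·5 = -6 - (-15) = 9
k: (-3)·3 - (-6)·3 = -9 - (-18) = 9
a × b = (-24, 9, 9)
|a × b| = √((-24)² + 9² + 9²) = √738 ≈ 27.1662
area = ½ · 27.1662 ≈ 13.583

13.583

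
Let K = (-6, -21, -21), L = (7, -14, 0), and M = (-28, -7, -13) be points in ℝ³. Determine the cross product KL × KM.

KL = (13, 7, 21)
KM = (-22, 14, 8)
i: 7·8 - 21·14 = 56 - 294 = -238
j: 21·(-22) - 13·8 = -462 - 104 = -566
k: 13·14 - 7·(-22) = 182 - (-154) = 336
KL × KM = (-238, -566, 336)

(-238, -566, 336)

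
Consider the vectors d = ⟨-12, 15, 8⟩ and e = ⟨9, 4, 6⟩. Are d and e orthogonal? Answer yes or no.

yes

d · e = (-12)·9 + 15·4 + 8·6 = -108 + 60 + 48 = 0
Zero, so the vectors are orthogonal.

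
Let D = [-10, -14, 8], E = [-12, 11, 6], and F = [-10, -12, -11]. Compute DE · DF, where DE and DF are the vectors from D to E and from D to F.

DE = E − D = (-2, 25, -2)
DF = F − D = (0, 2, -19)
DE · DF = (-2)·0 + 25·2 + (-2)·(-19) = 0 + 50 + 38 = 88

88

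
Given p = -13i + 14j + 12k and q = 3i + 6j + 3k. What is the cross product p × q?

(-30, 75, -120)

i: 14·3 - 12·6 = 42 - 72 = -30
j: 12·3 - (-13)·3 = 36 - (-39) = 75
k: (-13)·6 - 14·3 = -78 - 42 = -120
p × q = (-30, 75, -120)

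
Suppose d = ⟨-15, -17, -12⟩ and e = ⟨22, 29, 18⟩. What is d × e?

(42, 6, -61)

i: (-17)·18 - (-12)·29 = -306 - (-348) = 42
j: (-12)·22 - (-15)·18 = -264 - (-270) = 6
k: (-15)·29 - (-17)·22 = -435 - (-374) = -61
d × e = (42, 6, -61)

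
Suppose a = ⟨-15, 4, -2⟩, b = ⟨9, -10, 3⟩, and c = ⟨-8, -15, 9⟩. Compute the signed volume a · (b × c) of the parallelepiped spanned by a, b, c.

685

b × c:
i: (-10)·9 - 3·(-15) = -90 - (-45) = -45
j: 3·(-8) - 9·9 = -24 - 81 = -105
k: 9·(-15) - (-10)·(-8) = -135 - 80 = -215
b × c = (-45, -105, -215)
a · (b × c) = (-15)·(-45) + 4·(-105) + (-2)·(-215) = 675 - 420 + 430 = 685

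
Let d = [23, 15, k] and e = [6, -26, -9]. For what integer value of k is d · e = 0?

d · e = 23·6 + 15·(-26) + k·(-9) = -252 - 9k
Set equal to 0: -9k = 252, so k = -28.

-28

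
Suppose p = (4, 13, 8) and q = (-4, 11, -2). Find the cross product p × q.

(-114, -24, 96)

i: 13·(-2) - 8·11 = -26 - 88 = -114
j: 8·(-4) - 4·(-2) = -32 - (-8) = -24
k: 4·11 - 13·(-4) = 44 - (-52) = 96
p × q = (-114, -24, 96)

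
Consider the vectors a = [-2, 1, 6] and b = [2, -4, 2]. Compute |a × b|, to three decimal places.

i: 1·2 - 6·(-4) = 2 - (-24) = 26
j: 6·2 - (-2)·2 = 12 - (-4) = 16
k: (-2)·(-4) - 1·2 = 8 - 2 = 6
a × b = (26, 16, 6)
|a × b| = √(26² + 16² + 6²) = √968 ≈ 31.1127

31.113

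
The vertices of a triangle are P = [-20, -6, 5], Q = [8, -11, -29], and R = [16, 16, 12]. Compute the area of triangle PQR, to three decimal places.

888.592

PQ = (28, -5, -34),  PR = (36, 22, 7)
i: (-5)·7 - (-34)·22 = -35 - (-748) = 713
j: (-34)·36 - 28·7 = -1224 - 196 = -1420
k: 28·22 - (-5)·36 = 616 - (-180) = 796
PQ × PR = (713, -1420, 796)
|PQ × PR| = √3158385 ≈ 1777.1846
area = ½ · 1777.1846 ≈ 888.592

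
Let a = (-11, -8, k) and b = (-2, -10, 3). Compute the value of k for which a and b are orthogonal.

a · b = (-11)·(-2) + (-8)·(-10) + k·3 = 102 + 3k
Set equal to 0: 3k = -102, so k = -34.

-34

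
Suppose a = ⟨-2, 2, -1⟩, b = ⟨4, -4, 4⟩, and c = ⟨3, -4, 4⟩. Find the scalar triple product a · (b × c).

b × c:
i: (-4)·4 - 4·(-4) = -16 - (-16) = 0
j: 4·3 - 4·4 = 12 - 16 = -4
k: 4·(-4) - (-4)·3 = -16 - (-12) = -4
b × c = (0, -4, -4)
a · (b × c) = (-2)·0 + 2·(-4) + (-1)·(-4) = 0 - 8 + 4 = -4

-4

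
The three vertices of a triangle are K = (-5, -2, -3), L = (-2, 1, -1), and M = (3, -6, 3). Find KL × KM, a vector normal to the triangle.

KL = (3, 3, 2)
KM = (8, -4, 6)
i: 3·6 - 2·(-4) = 18 - (-8) = 26
j: 2·8 - 3·6 = 16 - 18 = -2
k: 3·(-4) - 3·8 = -12 - 24 = -36
KL × KM = (26, -2, -36)

(26, -2, -36)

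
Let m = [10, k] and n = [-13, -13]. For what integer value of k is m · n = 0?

-10

m · n = 10·(-13) + k·(-13) = -130 - 13k
Set equal to 0: -13k = 130, so k = -10.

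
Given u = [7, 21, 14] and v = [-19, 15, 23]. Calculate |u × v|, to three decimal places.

714.755

i: 21·23 - 14·15 = 483 - 210 = 273
j: 14·(-19) - 7·23 = -266 - 161 = -427
k: 7·15 - 21·(-19) = 105 - (-399) = 504
u × v = (273, -427, 504)
|u × v| = √(273² + (-427)² + 504²) = √510874 ≈ 714.7545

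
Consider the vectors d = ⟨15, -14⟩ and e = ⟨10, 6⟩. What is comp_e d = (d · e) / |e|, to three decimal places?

5.659

d · e = 15·10 + (-14)·6 = 150 - 84 = 66
|e| = √(100 + 36) = √136 ≈ 11.6619
comp_e d = 66 / √136 ≈ 5.659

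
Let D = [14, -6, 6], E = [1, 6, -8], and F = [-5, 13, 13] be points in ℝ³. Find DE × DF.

(350, 357, -19)

DE = (-13, 12, -14)
DF = (-19, 19, 7)
i: 12·7 - (-14)·19 = 84 - (-266) = 350
j: (-14)·(-19) - (-13)·7 = 266 - (-91) = 357
k: (-13)·19 - 12·(-19) = -247 - (-228) = -19
DE × DF = (350, 357, -19)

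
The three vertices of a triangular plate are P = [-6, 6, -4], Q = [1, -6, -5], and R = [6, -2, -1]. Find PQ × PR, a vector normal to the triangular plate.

PQ = (7, -12, -1)
PR = (12, -8, 3)
i: (-12)·3 - (-1)·(-8) = -36 - 8 = -44
j: (-1)·12 - 7·3 = -12 - 21 = -33
k: 7·(-8) - (-12)·12 = -56 - (-144) = 88
PQ × PR = (-44, -33, 88)

(-44, -33, 88)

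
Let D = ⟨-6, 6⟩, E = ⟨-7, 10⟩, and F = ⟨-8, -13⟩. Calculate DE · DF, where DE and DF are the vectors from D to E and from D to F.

-74

DE = E − D = (-1, 4)
DF = F − D = (-2, -19)
DE · DF = (-1)·(-2) + 4·(-19) = 2 - 76 = -74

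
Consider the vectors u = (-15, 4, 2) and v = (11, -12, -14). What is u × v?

i: 4·(-14) - 2·(-12) = -56 - (-24) = -32
j: 2·11 - (-15)·(-14) = 22 - 210 = -188
k: (-15)·(-12) - 4·11 = 180 - 44 = 136
u × v = (-32, -188, 136)

(-32, -188, 136)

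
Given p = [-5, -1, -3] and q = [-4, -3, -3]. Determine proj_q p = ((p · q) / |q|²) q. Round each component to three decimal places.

p · q = (-5)·(-4) + (-1)·(-3) + (-3)·(-3) = 20 + 3 + 9 = 32
|q|² = 16 + 9 + 9 = 34
proj_q p = (32/34) · (-4, -3, -3) ≈ (-3.765, -2.824, -2.824)

(-3.765, -2.824, -2.824)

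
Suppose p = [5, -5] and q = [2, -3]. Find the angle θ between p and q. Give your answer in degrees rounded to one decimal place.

11.3

p · q = 5·2 + (-5)·(-3) = 10 + 15 = 25
|p|² = 25 + 25 = 50,  |p| = √50 ≈ 7.071068
|q|² = 4 + 9 = 13,  |q| = √13 ≈ 3.605551
cos θ = 25 / (7.071068 · 3.605551) ≈ 0.98058
θ = arccos(0.98058) ≈ 11.3°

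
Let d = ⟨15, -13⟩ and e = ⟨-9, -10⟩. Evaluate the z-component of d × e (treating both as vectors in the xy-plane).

15·(-10) - (-13)·(-9) = -150 - 117 = -267

-267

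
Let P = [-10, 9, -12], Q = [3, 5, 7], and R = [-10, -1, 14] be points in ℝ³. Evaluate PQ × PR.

PQ = (13, -4, 19)
PR = (0, -10, 26)
i: (-4)·26 - 19·(-10) = -104 - (-190) = 86
j: 19·0 - 13·26 = 0 - 338 = -338
k: 13·(-10) - (-4)·0 = -130 - 0 = -130
PQ × PR = (86, -338, -130)

(86, -338, -130)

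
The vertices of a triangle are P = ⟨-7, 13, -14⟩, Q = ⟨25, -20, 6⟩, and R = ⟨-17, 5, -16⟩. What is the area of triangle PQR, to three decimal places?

321.313

PQ = (32, -33, 20),  PR = (-10, -8, -2)
i: (-33)·(-2) - 20·(-8) = 66 - (-160) = 226
j: 20·(-10) - 32·(-2) = -200 - (-64) = -136
k: 32·(-8) - (-33)·(-10) = -256 - 330 = -586
PQ × PR = (226, -136, -586)
|PQ × PR| = √412968 ≈ 642.6259
area = ½ · 642.6259 ≈ 321.313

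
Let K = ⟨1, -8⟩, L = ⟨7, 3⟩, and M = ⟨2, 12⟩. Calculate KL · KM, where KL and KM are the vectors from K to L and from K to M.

226

KL = L − K = (6, 11)
KM = M − K = (1, 20)
KL · KM = 6·1 + 11·20 = 6 + 220 = 226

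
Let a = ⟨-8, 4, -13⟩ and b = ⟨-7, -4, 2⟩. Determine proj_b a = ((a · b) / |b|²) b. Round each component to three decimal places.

(-1.420, -0.812, 0.406)

a · b = (-8)·(-7) + 4·(-4) + (-13)·2 = 56 - 16 - 26 = 14
|b|² = 49 + 16 + 4 = 69
proj_b a = (14/69) · (-7, -4, 2) ≈ (-1.420, -0.812, 0.406)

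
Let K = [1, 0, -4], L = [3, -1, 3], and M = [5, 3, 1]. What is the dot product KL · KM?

KL = L − K = (2, -1, 7)
KM = M − K = (4, 3, 5)
KL · KM = 2·4 + (-1)·3 + 7·5 = 8 - 3 + 35 = 40

40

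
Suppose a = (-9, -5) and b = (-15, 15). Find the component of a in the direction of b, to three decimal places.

a · b = (-9)·(-15) + (-5)·15 = 135 - 75 = 60
|b| = √(225 + 225) = √450 ≈ 21.2132
comp_b a = 60 / √450 ≈ 2.828

2.828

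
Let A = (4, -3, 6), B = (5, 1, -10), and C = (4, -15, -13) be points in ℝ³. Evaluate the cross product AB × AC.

(-268, 19, -12)

AB = (1, 4, -16)
AC = (0, -12, -19)
i: 4·(-19) - (-16)·(-12) = -76 - 192 = -268
j: (-16)·0 - 1·(-19) = 0 - (-19) = 19
k: 1·(-12) - 4·0 = -12 - 0 = -12
AB × AC = (-268, 19, -12)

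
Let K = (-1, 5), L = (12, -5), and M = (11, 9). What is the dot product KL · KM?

KL = L − K = (13, -10)
KM = M − K = (12, 4)
KL · KM = 13·12 + (-10)·4 = 156 - 40 = 116

116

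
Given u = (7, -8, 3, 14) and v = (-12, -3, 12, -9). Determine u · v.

u · v = 7·(-12) + (-8)·(-3) + 3·12 + 14·(-9) = -84 + 24 + 36 - 126 = -150

-150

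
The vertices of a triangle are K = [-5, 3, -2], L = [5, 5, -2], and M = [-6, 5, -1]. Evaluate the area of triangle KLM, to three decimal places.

12.124

KL = (10, 2, 0),  KM = (-1, 2, 1)
i: 2·1 - 0·2 = 2 - 0 = 2
j: 0·(-1) - 10·1 = 0 - 10 = -10
k: 10·2 - 2·(-1) = 20 - (-2) = 22
KL × KM = (2, -10, 22)
|KL × KM| = √588 ≈ 24.2487
area = ½ · 24.2487 ≈ 12.124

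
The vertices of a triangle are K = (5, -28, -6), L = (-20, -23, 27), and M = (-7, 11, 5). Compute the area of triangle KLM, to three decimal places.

769.690

KL = (-25, 5, 33),  KM = (-12, 39, 11)
i: 5·11 - 33·39 = 55 - 1287 = -1232
j: 33·(-12) - (-25)·11 = -396 - (-275) = -121
k: (-25)·39 - 5·(-12) = -975 - (-60) = -915
KL × KM = (-1232, -121, -915)
|KL × KM| = √2369690 ≈ 1539.3797
area = ½ · 1539.3797 ≈ 769.690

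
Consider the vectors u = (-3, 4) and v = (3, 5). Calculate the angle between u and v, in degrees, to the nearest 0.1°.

67.8

u · v = (-3)·3 + 4·5 = -9 + 20 = 11
|u|² = 9 + 16 = 25,  |u| = √25 ≈ 5.000000
|v|² = 9 + 25 = 34,  |v| = √34 ≈ 5.830952
cos θ = 11 / (5.000000 · 5.830952) ≈ 0.37730
θ = arccos(0.37730) ≈ 67.8°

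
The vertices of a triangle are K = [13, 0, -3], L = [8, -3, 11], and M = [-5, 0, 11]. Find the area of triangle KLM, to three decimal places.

97.216

KL = (-5, -3, 14),  KM = (-18, 0, 14)
i: (-3)·14 - 14·0 = -42 - 0 = -42
j: 14·(-18) - (-5)·14 = -252 - (-70) = -182
k: (-5)·0 - (-3)·(-18) = 0 - 54 = -54
KL × KM = (-42, -182, -54)
|KL × KM| = √37804 ≈ 194.4325
area = ½ · 194.4325 ≈ 97.216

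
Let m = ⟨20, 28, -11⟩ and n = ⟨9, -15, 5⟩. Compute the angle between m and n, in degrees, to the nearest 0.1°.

116.7

m · n = 20·9 + 28·(-15) + (-11)·5 = 180 - 420 - 55 = -295
|m|² = 400 + 784 + 121 = 1305,  |m| = √1305 ≈ 36.124784
|n|² = 81 + 225 + 25 = 331,  |n| = √331 ≈ 18.193405
cos θ = -295 / (36.124784 · 18.193405) ≈ -0.44885
θ = arccos(-0.44885) ≈ 116.7°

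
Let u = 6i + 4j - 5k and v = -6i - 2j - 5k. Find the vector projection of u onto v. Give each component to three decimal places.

u · v = 6·(-6) + 4·(-2) + (-5)·(-5) = -36 - 8 + 25 = -19
|v|² = 36 + 4 + 25 = 65
proj_v u = (-19/65) · (-6, -2, -5) ≈ (1.754, 0.585, 1.462)

(1.754, 0.585, 1.462)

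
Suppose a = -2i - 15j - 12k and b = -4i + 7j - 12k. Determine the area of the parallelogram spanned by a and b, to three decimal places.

275.224

i: (-15)·(-12) - (-12)·7 = 180 - (-84) = 264
j: (-12)·(-4) - (-2)·(-12) = 48 - 24 = 24
k: (-2)·7 - (-15)·(-4) = -14 - 60 = -74
a × b = (264, 24, -74)
|a × b| = √(264² + 24² + (-74)²) = √75748 ≈ 275.2235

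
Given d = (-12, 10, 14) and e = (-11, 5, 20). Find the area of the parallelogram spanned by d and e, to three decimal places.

i: 10·20 - 14·5 = 200 - 70 = 130
j: 14·(-11) - (-12)·20 = -154 - (-240) = 86
k: (-12)·5 - 10·(-11) = -60 - (-110) = 50
d × e = (130, 86, 50)
|d × e| = √(130² + 86² + 50²) = √26796 ≈ 163.6948

163.695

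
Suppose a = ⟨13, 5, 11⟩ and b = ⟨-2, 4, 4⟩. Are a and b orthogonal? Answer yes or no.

a · b = 13·(-2) + 5·4 + 11·4 = -26 + 20 + 44 = 38
Nonzero, so the vectors are not orthogonal.

no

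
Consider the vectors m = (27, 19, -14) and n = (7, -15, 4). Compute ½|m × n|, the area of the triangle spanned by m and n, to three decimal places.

295.735

i: 19·4 - (-14)·(-15) = 76 - 210 = -134
j: (-14)·7 - 27·4 = -98 - 108 = -206
k: 27·(-15) - 19·7 = -405 - 133 = -538
m × n = (-134, -206, -538)
|m × n| = √((-134)² + (-206)² + (-538)²) = √349836 ≈ 591.4694
area = ½ · 591.4694 ≈ 295.735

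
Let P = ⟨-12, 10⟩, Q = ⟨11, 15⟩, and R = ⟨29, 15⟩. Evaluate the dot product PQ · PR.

PQ = Q − P = (23, 5)
PR = R − P = (41, 5)
PQ · PR = 23·41 + 5·5 = 943 + 25 = 968

968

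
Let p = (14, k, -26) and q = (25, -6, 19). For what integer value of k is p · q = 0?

p · q = 14·25 + k·(-6) + (-26)·19 = -144 - 6k
Set equal to 0: -6k = 144, so k = -24.

-24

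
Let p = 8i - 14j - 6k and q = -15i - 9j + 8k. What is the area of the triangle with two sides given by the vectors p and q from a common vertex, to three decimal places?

164.131

i: (-14)·8 - (-6)·(-9) = -112 - 54 = -166
j: (-6)·(-15) - 8·8 = 90 - 64 = 26
k: 8·(-9) - (-14)·(-15) = -72 - 210 = -282
p × q = (-166, 26, -282)
|p × q| = √((-166)² + 26² + (-282)²) = √107756 ≈ 328.2621
area = ½ · 328.2621 ≈ 164.131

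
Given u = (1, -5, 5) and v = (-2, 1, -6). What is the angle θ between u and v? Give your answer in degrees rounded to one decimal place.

u · v = 1·(-2) + (-5)·1 + 5·(-6) = -2 - 5 - 30 = -37
|u|² = 1 + 25 + 25 = 51,  |u| = √51 ≈ 7.141428
|v|² = 4 + 1 + 36 = 41,  |v| = √41 ≈ 6.403124
cos θ = -37 / (7.141428 · 6.403124) ≈ -0.80914
θ = arccos(-0.80914) ≈ 144.0°

144.0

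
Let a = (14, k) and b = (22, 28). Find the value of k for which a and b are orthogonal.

-11

a · b = 14·22 + k·28 = 308 + 28k
Set equal to 0: 28k = -308, so k = -11.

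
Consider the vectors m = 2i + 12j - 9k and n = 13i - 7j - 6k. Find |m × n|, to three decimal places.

i: 12·(-6) - (-9)·(-7) = -72 - 63 = -135
j: (-9)·13 - 2·(-6) = -117 - (-12) = -105
k: 2·(-7) - 12·13 = -14 - 156 = -170
m × n = (-135, -105, -170)
|m × n| = √((-135)² + (-105)² + (-170)²) = √58150 ≈ 241.1431

241.143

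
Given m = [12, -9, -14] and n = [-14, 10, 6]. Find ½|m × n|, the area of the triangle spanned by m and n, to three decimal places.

75.512

i: (-9)·6 - (-14)·10 = -54 - (-140) = 86
j: (-14)·(-14) - 12·6 = 196 - 72 = 124
k: 12·10 - (-9)·(-14) = 120 - 126 = -6
m × n = (86, 124, -6)
|m × n| = √(86² + 124² + (-6)²) = √22808 ≈ 151.0232
area = ½ · 151.0232 ≈ 75.512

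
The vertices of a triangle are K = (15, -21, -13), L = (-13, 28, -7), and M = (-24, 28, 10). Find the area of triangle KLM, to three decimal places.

KL = (-28, 49, 6),  KM = (-39, 49, 23)
i: 49·23 - 6·49 = 1127 - 294 = 833
j: 6·(-39) - (-28)·23 = -234 - (-644) = 410
k: (-28)·49 - 49·(-39) = -1372 - (-1911) = 539
KL × KM = (833, 410, 539)
|KL × KM| = √1152510 ≈ 1073.5502
area = ½ · 1073.5502 ≈ 536.775

536.775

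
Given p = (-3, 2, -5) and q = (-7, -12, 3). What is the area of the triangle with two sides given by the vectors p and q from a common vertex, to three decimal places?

42.872

i: 2·3 - (-5)·(-12) = 6 - 60 = -54
j: (-5)·(-7) - (-3)·3 = 35 - (-9) = 44
k: (-3)·(-12) - 2·(-7) = 36 - (-14) = 50
p × q = (-54, 44, 50)
|p × q| = √((-54)² + 44² + 50²) = √7352 ≈ 85.7438
area = ½ · 85.7438 ≈ 42.872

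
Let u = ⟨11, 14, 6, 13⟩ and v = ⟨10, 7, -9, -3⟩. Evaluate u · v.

u · v = 11·10 + 14·7 + 6·(-9) + 13·(-3) = 110 + 98 - 54 - 39 = 115

115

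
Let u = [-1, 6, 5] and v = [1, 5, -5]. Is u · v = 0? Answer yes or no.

no

u · v = (-1)·1 + 6·5 + 5·(-5) = -1 + 30 - 25 = 4
Nonzero, so the vectors are not orthogonal.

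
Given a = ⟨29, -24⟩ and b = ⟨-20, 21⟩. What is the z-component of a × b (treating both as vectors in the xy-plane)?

29·21 - (-24)·(-20) = 609 - 480 = 129

129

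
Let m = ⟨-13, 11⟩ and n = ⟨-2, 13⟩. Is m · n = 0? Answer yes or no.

no

m · n = (-13)·(-2) + 11·13 = 26 + 143 = 169
Nonzero, so the vectors are not orthogonal.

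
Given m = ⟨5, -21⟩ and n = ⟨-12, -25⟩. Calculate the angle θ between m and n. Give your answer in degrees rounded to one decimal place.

39.0

m · n = 5·(-12) + (-21)·(-25) = -60 + 525 = 465
|m|² = 25 + 441 = 466,  |m| = √466 ≈ 21.587033
|n|² = 144 + 625 = 769,  |n| = √769 ≈ 27.730849
cos θ = 465 / (21.587033 · 27.730849) ≈ 0.77678
θ = arccos(0.77678) ≈ 39.0°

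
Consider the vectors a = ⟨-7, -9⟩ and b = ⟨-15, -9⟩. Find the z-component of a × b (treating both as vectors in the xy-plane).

(-7)·(-9) - (-9)·(-15) = 63 - 135 = -72

-72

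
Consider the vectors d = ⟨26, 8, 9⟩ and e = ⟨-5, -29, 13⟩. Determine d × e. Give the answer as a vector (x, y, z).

(365, -383, -714)

i: 8·13 - 9·(-29) = 104 - (-261) = 365
j: 9·(-5) - 26·13 = -45 - 338 = -383
k: 26·(-29) - 8·(-5) = -754 - (-40) = -714
d × e = (365, -383, -714)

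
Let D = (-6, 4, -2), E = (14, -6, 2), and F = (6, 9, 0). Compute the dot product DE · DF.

DE = E − D = (20, -10, 4)
DF = F − D = (12, 5, 2)
DE · DF = 20·12 + (-10)·5 + 4·2 = 240 - 50 + 8 = 198

198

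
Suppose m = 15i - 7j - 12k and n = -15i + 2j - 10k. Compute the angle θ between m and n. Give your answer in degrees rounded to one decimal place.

m · n = 15·(-15) + (-7)·2 + (-12)·(-10) = -225 - 14 + 120 = -119
|m|² = 225 + 49 + 144 = 418,  |m| = √418 ≈ 20.445048
|n|² = 225 + 4 + 100 = 329,  |n| = √329 ≈ 18.138357
cos θ = -119 / (20.445048 · 18.138357) ≈ -0.32089
θ = arccos(-0.32089) ≈ 108.7°

108.7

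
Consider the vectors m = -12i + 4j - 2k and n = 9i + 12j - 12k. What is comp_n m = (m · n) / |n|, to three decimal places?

-1.874

m · n = (-12)·9 + 4·12 + (-2)·(-12) = -108 + 48 + 24 = -36
|n| = √(81 + 144 + 144) = √369 ≈ 19.2094
comp_n m = -36 / √369 ≈ -1.874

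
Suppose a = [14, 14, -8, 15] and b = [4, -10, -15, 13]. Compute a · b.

231

a · b = 14·4 + 14·(-10) + (-8)·(-15) + 15·13 = 56 - 140 + 120 + 195 = 231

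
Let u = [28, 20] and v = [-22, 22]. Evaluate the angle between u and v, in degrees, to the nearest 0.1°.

u · v = 28·(-22) + 20·22 = -616 + 440 = -176
|u|² = 784 + 400 = 1184,  |u| = √1184 ≈ 34.409301
|v|² = 484 + 484 = 968,  |v| = √968 ≈ 31.112698
cos θ = -176 / (34.409301 · 31.112698) ≈ -0.16440
θ = arccos(-0.16440) ≈ 99.5°

99.5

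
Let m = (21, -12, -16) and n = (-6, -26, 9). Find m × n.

(-524, -93, -618)

i: (-12)·9 - (-16)·(-26) = -108 - 416 = -524
j: (-16)·(-6) - 21·9 = 96 - 189 = -93
k: 21·(-26) - (-12)·(-6) = -546 - 72 = -618
m × n = (-524, -93, -618)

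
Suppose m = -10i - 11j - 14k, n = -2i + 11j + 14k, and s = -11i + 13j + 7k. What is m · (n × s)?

n × s:
i: 11·7 - 14·13 = 77 - 182 = -105
j: 14·(-11) - (-2)·7 = -154 - (-14) = -140
k: (-2)·13 - 11·(-11) = -26 - (-121) = 95
n × s = (-105, -140, 95)
m · (n × s) = (-10)·(-105) + (-11)·(-140) + (-14)·95 = 1050 + 1540 - 1330 = 1260

1260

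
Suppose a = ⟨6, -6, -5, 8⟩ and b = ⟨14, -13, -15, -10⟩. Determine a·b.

a · b = 6·14 + (-6)·(-13) + (-5)·(-15) + 8·(-10) = 84 + 78 + 75 - 80 = 157

157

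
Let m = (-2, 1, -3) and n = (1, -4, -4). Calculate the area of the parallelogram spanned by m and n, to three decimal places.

20.640

i: 1·(-4) - (-3)·(-4) = -4 - 12 = -16
j: (-3)·1 - (-2)·(-4) = -3 - 8 = -11
k: (-2)·(-4) - 1·1 = 8 - 1 = 7
m × n = (-16, -11, 7)
|m × n| = √((-16)² + (-11)² + 7²) = √426 ≈ 20.6398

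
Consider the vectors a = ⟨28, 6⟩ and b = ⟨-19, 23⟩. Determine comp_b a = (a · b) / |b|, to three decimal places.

-13.207

a · b = 28·(-19) + 6·23 = -532 + 138 = -394
|b| = √(361 + 529) = √890 ≈ 29.8329
comp_b a = -394 / √890 ≈ -13.207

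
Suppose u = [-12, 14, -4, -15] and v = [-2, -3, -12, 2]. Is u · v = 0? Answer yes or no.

u · v = (-12)·(-2) + 14·(-3) + (-4)·(-12) + (-15)·2 = 24 - 42 + 48 - 30 = 0
Zero, so the vectors are orthogonal.

yes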